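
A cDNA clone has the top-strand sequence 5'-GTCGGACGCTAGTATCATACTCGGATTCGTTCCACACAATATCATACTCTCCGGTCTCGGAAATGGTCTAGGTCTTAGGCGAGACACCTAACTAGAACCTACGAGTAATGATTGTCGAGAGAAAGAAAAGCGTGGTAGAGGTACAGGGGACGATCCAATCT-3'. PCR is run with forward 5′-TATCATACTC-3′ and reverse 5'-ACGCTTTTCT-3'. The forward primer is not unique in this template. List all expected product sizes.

The forward primer TATCATACTC matches the top strand at positions 13–22, 40–49.
The reverse primer's reverse complement is AGAAAAGCGT, matching at positions 124–133.
Each forward site pairs with the reverse site to give a product ending at position 133: sizes 121, 94 bp.

121 bp, 94 bp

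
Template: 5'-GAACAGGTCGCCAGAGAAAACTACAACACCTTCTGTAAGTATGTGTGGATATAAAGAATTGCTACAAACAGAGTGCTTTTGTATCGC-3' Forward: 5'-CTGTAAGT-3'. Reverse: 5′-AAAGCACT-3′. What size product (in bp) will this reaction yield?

The forward primer matches the template at positions 33–40.
The reverse primer's reverse complement is AGTGCTTT, which matches the template at positions 72–79.
The product runs from position 33 to position 79, so its length is 79 − 33 + 1 = 47 bp.

47 bp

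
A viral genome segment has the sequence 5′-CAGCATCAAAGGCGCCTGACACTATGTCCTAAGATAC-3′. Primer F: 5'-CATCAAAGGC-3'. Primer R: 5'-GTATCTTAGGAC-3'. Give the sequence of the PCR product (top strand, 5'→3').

5'-CATCAAAGGCGCCTGACACTATGTCCTAAGATAC-3'

Forward primer CATCAAAGGC is found on the top strand at positions 4–13.
Taking the reverse complement of GTATCTTAGGAC gives GTCCTAAGATAC, found at positions 26–37 on the template; the primer anneals here to the top strand with its 3' end pointing upstream.
The product is the template from position 4 through 37 (34 bp).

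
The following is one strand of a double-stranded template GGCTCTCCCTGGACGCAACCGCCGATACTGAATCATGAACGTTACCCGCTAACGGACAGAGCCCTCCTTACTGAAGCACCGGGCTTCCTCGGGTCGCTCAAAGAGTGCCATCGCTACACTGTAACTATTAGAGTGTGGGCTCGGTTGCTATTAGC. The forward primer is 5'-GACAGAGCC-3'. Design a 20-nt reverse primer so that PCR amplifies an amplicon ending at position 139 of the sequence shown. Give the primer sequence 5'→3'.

5'-CCCACACTCTAATAGTTACA-3'

The forward primer binds at positions 55–63; the product's 3' end on the top strand is position 139.
The reverse primer anneals to the top strand over positions 120–139, i.e. to TGTAACTATTAGAGTGTGGG.
Its sequence written 5'→3' is the reverse complement: CCCACACTCTAATAGTTACA.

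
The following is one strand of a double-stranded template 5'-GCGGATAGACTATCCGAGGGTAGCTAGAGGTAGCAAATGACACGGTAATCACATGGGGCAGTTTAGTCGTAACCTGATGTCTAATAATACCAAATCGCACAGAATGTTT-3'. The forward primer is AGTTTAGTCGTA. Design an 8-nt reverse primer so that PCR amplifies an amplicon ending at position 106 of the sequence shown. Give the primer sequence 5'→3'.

5'-CATTCTGT-3'

The forward primer binds at positions 60–71; the product's 3' end on the top strand is position 106.
The reverse primer anneals to the top strand over positions 99–106, i.e. to ACAGAATG.
Its sequence written 5'→3' is the reverse complement: CATTCTGT.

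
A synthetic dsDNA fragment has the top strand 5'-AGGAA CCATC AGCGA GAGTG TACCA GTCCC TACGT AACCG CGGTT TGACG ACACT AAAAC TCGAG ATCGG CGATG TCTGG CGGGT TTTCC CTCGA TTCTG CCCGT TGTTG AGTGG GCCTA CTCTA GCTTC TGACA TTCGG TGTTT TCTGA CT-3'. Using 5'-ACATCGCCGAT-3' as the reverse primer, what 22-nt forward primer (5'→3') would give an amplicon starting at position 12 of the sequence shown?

5'-GCGAGAGTGTACCAGTCCCTAC-3'

The reverse primer's reverse complement ATCGGCGATGT matches the template at positions 66–76; the product starts at position 12.
The forward primer is identical to the top strand over positions 12–33: GCGAGAGTGTACCAGTCCCTAC.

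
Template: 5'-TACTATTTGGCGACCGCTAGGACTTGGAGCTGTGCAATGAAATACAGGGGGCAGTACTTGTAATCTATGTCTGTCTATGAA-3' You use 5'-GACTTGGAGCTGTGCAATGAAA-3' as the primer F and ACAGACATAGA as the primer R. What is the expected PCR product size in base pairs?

The forward primer matches the template at positions 21–42.
Taking the reverse complement of ACAGACATAGA gives TCTATGTCTGT, found at positions 64–74 on the template; the primer anneals here to the top strand with its 3' end pointing upstream.
Product length = (reverse-primer end) − (forward-primer start) + 1 = 74 − 21 + 1 = 54 bp.

54 bp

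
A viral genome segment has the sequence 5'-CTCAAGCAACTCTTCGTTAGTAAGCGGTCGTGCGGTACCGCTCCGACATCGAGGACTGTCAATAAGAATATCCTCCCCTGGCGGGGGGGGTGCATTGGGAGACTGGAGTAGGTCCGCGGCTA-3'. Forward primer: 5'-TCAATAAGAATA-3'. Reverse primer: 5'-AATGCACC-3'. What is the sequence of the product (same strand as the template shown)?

The forward primer matches the template at positions 59–70.
The reverse primer's reverse complement is GGTGCATT, which matches the template at positions 89–96.
The product is the template from position 59 through 96 (38 bp).

5'-TCAATAAGAATATCCTCCCCTGGCGGGGGGGGTGCATT-3'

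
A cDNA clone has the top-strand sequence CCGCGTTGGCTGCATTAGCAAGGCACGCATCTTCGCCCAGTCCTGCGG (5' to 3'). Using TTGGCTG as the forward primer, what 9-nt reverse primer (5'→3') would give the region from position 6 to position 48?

The product's 3' end on the top strand is position 48.
The reverse primer anneals to the top strand over positions 40–48, i.e. to GTCCTGCGG.
Its sequence written 5'→3' is the reverse complement: CCGCAGGAC.

5'-CCGCAGGAC-3'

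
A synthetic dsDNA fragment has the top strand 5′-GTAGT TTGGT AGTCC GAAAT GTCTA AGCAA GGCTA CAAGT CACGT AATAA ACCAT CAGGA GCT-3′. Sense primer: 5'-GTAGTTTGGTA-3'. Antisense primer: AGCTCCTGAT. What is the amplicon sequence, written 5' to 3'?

5'-GTAGTTTGGTAGTCCGAAATGTCTAAGCAAGGCTACAAGTCACGTAATAAACCATCAGGAGCT-3'

Forward primer GTAGTTTGGTA is found on the top strand at positions 1–11.
Reverse complement of the reverse primer: ATCAGGAGCT. This occurs on the top strand at positions 54–63.
The product is the template from position 1 through 63 (63 bp).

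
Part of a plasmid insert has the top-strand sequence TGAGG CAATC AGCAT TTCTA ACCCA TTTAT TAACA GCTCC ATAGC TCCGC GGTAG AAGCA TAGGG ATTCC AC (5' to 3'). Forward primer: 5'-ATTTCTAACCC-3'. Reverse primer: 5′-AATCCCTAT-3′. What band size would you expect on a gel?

Scanning the template, ATTTCTAACCC occurs at positions 14–24; this primer anneals to the bottom strand there with its 3' end pointing downstream.
The reverse primer's reverse complement is ATAGGGATT, which matches the template at positions 60–68.
Amplicon spans positions 14–68: 55 bp.

55 bp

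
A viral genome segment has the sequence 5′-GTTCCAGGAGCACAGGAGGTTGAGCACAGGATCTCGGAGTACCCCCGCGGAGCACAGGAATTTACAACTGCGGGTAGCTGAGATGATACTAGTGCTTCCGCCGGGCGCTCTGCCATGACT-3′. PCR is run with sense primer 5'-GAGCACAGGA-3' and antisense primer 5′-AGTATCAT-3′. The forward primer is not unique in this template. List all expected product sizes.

83 bp, 69 bp, 41 bp

The forward primer GAGCACAGGA matches the top strand at positions 8–17, 22–31, 50–59.
The reverse primer's reverse complement is ATGATACT, matching at positions 83–90.
Each forward site pairs with the reverse site to give a product ending at position 90: sizes 83, 69, 41 bp.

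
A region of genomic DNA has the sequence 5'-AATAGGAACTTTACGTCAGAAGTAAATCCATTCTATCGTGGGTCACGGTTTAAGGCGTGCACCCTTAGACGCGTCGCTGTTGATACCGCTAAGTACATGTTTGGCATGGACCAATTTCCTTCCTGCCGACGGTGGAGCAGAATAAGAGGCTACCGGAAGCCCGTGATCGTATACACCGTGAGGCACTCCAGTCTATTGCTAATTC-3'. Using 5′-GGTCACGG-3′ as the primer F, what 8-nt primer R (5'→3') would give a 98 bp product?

The forward primer binds at positions 41–48, so a 98 bp product ends at position 41 + 98 − 1 = 138.
The reverse primer anneals to the top strand over positions 131–138, i.e. to GGTGGAGC.
Its sequence written 5'→3' is the reverse complement: GCTCCACC.

5'-GCTCCACC-3'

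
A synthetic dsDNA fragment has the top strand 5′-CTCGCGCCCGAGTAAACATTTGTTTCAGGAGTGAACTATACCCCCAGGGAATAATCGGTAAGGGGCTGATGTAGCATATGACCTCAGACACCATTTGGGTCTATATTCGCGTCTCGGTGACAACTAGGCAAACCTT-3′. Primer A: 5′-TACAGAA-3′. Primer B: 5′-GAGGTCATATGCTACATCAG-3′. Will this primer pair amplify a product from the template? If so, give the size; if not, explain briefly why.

Primer A (TACAGAA) does not match the top strand, and its reverse complement TTCTGTA does not match either.
With no annealing site for primer A, no amplification occurs.

No product — primer A has no binding site in the template.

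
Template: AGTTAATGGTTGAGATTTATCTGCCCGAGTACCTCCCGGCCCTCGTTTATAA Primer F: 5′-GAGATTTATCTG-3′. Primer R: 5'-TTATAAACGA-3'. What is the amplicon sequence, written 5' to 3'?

Forward primer GAGATTTATCTG is found on the top strand at positions 12–23.
Reverse complement of the reverse primer: TCGTTTATAA. This occurs on the top strand at positions 43–52.
The product is the template from position 12 through 52 (41 bp).

5'-GAGATTTATCTGCCCGAGTACCTCCCGGCCCTCGTTTATAA-3'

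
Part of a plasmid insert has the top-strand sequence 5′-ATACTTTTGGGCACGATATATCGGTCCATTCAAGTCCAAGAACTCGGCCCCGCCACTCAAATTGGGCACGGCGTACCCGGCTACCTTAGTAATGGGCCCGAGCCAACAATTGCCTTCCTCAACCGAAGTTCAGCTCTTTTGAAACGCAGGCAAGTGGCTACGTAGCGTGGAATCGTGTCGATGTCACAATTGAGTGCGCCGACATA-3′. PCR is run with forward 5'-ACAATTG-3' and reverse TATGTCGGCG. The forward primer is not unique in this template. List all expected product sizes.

The forward primer ACAATTG matches the top strand at positions 106–112, 186–192.
The reverse primer's reverse complement is CGCCGACATA, matching at positions 197–206.
Each forward site pairs with the reverse site to give a product ending at position 206: sizes 101, 21 bp.

101 bp, 21 bp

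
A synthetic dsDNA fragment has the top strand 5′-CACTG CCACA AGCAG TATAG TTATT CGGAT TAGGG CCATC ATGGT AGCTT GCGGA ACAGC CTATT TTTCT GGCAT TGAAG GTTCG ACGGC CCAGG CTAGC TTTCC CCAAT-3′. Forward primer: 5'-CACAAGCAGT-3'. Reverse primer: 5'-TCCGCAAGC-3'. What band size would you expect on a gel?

The forward primer matches the template at positions 7–16.
Reverse complement of the reverse primer: GCTTGCGGA. This occurs on the top strand at positions 47–55.
Product length = (reverse-primer end) − (forward-primer start) + 1 = 55 − 7 + 1 = 49 bp.

49 bp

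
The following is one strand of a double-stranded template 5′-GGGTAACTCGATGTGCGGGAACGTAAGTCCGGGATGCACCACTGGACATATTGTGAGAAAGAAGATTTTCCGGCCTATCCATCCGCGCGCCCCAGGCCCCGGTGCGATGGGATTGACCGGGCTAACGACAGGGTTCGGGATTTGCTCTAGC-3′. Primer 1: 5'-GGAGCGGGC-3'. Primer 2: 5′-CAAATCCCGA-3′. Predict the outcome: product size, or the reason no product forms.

No product — primer 1 has no binding site in the template.

Primer 1 (GGAGCGGGC) does not match the top strand, and its reverse complement GCCCGCTCC does not match either.
With no annealing site for primer 1, no amplification occurs.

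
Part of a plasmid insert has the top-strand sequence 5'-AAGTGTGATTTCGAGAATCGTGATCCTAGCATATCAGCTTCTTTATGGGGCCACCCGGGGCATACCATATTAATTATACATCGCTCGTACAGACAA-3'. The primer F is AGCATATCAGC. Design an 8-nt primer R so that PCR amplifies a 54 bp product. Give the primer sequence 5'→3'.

The forward primer binds at positions 28–38, so a 54 bp product ends at position 28 + 54 − 1 = 81.
The reverse primer anneals to the top strand over positions 74–81, i.e. to TTATACAT.
Its sequence written 5'→3' is the reverse complement: ATGTATAA.

5'-ATGTATAA-3'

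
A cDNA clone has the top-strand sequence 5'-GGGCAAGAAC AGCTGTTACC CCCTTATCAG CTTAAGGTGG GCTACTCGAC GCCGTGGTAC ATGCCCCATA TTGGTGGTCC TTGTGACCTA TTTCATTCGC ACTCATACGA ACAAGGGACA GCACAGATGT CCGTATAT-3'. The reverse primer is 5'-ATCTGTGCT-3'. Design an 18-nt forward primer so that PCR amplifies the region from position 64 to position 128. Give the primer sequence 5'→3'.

The reverse primer's reverse complement AGCACAGAT matches the template at positions 120–128; the product starts at position 64.
The forward primer is identical to the top strand over positions 64–81: CCCCATATTGGTGGTCCT.

5'-CCCCATATTGGTGGTCCT-3'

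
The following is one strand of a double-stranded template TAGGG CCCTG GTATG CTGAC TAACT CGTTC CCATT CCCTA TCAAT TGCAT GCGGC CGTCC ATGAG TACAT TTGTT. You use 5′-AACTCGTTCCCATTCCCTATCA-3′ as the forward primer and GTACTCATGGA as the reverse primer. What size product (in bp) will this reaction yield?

The forward primer matches the template at positions 22–43.
Reverse complement of the reverse primer: TCCATGAGTAC. This occurs on the top strand at positions 58–68.
Amplicon spans positions 22–68: 47 bp.

47 bp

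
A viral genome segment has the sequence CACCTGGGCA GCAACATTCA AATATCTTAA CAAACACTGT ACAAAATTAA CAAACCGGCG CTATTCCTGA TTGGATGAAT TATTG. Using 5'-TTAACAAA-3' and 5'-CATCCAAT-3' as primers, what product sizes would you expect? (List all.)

51 bp, 31 bp

The forward primer TTAACAAA matches the top strand at positions 27–34, 47–54.
The reverse primer's reverse complement is ATTGGATG, matching at positions 70–77.
Each forward site pairs with the reverse site to give a product ending at position 77: sizes 51, 31 bp.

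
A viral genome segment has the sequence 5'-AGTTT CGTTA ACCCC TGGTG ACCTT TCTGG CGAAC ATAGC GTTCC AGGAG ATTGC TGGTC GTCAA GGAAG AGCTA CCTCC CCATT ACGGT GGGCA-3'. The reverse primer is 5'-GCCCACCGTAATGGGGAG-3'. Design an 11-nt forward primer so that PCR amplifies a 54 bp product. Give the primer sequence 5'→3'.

The reverse primer's reverse complement CTCCCCATTACGGTGGGC matches the template at positions 77–94, so the product ends at position 94.
A 54 bp product then starts at position 94 − 54 + 1 = 41.
The forward primer is identical to the top strand there: GTTCCAGGAGA.

5'-GTTCCAGGAGA-3'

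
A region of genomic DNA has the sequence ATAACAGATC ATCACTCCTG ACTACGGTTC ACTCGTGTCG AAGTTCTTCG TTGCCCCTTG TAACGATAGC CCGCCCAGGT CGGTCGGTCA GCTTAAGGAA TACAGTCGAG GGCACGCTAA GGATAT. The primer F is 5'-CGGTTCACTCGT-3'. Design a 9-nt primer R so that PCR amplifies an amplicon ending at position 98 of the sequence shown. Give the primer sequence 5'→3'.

5'-CCTTAAGCT-3'

The forward primer binds at positions 25–36; the product's 3' end on the top strand is position 98.
The reverse primer anneals to the top strand over positions 90–98, i.e. to AGCTTAAGG.
Its sequence written 5'→3' is the reverse complement: CCTTAAGCT.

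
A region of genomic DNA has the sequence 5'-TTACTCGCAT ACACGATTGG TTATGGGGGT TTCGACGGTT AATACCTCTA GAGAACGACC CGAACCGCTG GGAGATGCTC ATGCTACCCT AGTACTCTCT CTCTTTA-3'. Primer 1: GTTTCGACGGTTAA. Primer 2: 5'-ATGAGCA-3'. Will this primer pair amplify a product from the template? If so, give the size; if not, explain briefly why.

Primer 1 (GTTTCGACGGTTAA) matches the top strand at positions 29–42; it acts as a forward primer.
Primer 2's reverse complement is TGCTCAT, matching the top strand at positions 76–82; it acts as a reverse primer.
The 3' ends face each other across positions 29–82, giving a 54 bp product.

Yes — a 54 bp product.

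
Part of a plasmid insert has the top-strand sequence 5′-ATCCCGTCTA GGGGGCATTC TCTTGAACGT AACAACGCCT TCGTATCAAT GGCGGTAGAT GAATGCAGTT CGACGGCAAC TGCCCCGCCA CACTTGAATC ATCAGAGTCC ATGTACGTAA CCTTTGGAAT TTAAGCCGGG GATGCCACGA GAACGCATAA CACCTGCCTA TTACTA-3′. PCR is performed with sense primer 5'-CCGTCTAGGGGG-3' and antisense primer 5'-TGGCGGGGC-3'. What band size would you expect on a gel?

The forward primer matches the template at positions 4–15.
The reverse primer's reverse complement is GCCCCGCCA, which matches the template at positions 82–90.
The product runs from position 4 to position 90, so its length is 90 − 4 + 1 = 87 bp.

87 bp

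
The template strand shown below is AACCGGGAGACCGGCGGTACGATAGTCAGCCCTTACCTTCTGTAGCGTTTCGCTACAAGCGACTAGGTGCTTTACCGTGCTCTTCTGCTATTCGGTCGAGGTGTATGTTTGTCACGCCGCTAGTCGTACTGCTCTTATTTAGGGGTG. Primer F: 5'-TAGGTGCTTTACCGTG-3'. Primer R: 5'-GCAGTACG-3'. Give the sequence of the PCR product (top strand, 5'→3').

5'-TAGGTGCTTTACCGTGCTCTTCTGCTATTCGGTCGAGGTGTATGTTTGTCACGCCGCTAGTCGTACTGC-3'

The forward primer matches the template at positions 64–79.
The reverse primer's reverse complement is CGTACTGC, which matches the template at positions 125–132.
The product is the template from position 64 through 132 (69 bp).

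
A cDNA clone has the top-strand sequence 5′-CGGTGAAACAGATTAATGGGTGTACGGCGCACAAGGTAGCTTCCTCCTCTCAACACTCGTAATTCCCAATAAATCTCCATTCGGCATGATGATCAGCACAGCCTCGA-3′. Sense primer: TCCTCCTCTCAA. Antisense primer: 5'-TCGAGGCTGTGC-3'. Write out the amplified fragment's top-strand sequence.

The forward primer matches the template at positions 42–53.
The reverse primer's reverse complement is GCACAGCCTCGA, which matches the template at positions 96–107.
The product is the template from position 42 through 107 (66 bp).

5'-TCCTCCTCTCAACACTCGTAATTCCCAATAAATCTCCATTCGGCATGATGATCAGCACAGCCTCGA-3'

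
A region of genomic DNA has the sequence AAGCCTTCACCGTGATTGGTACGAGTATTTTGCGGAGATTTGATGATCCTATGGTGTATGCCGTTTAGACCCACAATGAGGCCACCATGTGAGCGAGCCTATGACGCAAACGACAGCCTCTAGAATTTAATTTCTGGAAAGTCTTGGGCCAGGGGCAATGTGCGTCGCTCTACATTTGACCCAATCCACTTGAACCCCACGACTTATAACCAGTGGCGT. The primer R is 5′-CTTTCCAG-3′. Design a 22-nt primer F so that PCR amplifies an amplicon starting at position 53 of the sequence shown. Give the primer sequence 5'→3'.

The reverse primer's reverse complement CTGGAAAG matches the template at positions 134–141; the product starts at position 53.
The forward primer is identical to the top strand over positions 53–74: GGTGTATGCCGTTTAGACCCAC.

5'-GGTGTATGCCGTTTAGACCCAC-3'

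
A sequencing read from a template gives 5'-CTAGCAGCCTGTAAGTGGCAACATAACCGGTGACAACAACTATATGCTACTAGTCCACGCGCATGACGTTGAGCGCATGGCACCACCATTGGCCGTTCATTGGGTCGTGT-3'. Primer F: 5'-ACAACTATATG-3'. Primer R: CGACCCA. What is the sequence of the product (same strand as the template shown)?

Forward primer ACAACTATATG is found on the top strand at positions 36–46.
Taking the reverse complement of CGACCCA gives TGGGTCG, found at positions 101–107 on the template; the primer anneals here to the top strand with its 3' end pointing upstream.
The product is the template from position 36 through 107 (72 bp).

5'-ACAACTATATGCTACTAGTCCACGCGCATGACGTTGAGCGCATGGCACCACCATTGGCCGTTCATTGGGTCG-3'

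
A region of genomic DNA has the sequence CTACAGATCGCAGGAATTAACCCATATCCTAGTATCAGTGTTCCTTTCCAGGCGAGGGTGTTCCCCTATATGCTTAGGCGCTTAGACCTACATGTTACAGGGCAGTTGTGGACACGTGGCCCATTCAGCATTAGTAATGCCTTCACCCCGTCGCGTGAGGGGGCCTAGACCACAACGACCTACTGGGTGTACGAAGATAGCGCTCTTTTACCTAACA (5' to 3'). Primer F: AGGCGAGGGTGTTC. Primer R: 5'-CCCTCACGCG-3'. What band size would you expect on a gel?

112 bp

The forward primer matches the template at positions 50–63.
Reverse complement of the reverse primer: CGCGTGAGGG. This occurs on the top strand at positions 152–161.
Product length = (reverse-primer end) − (forward-primer start) + 1 = 161 − 50 + 1 = 112 bp.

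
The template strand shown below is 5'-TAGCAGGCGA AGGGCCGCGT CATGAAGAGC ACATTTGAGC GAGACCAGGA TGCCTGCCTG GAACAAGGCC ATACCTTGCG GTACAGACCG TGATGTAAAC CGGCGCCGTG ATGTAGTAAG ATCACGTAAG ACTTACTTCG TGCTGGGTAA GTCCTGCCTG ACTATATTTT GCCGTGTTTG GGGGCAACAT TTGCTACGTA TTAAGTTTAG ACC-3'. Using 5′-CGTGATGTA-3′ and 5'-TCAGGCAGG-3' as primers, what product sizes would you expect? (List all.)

73 bp, 55 bp

The forward primer CGTGATGTA matches the top strand at positions 89–97, 107–115.
The reverse primer's reverse complement is CCTGCCTGA, matching at positions 153–161.
Each forward site pairs with the reverse site to give a product ending at position 161: sizes 73, 55 bp.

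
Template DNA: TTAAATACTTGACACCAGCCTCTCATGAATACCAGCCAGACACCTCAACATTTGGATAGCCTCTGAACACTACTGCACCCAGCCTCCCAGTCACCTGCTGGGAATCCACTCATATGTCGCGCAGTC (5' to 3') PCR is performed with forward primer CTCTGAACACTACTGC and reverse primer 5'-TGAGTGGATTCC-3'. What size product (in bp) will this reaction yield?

Forward primer CTCTGAACACTACTGC is found on the top strand at positions 61–76.
Reverse complement of the reverse primer: GGAATCCACTCA. This occurs on the top strand at positions 101–112.
Product length = (reverse-primer end) − (forward-primer start) + 1 = 112 − 61 + 1 = 52 bp.

52 bp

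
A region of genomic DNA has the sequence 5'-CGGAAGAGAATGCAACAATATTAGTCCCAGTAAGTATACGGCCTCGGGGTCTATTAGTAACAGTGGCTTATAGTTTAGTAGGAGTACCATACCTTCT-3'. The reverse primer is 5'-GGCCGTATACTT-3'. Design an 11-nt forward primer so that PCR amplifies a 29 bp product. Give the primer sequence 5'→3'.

5'-ACAATATTAGT-3'

The reverse primer's reverse complement AAGTATACGGCC matches the template at positions 32–43, so the product ends at position 43.
A 29 bp product then starts at position 43 − 29 + 1 = 15.
The forward primer is identical to the top strand there: ACAATATTAGT.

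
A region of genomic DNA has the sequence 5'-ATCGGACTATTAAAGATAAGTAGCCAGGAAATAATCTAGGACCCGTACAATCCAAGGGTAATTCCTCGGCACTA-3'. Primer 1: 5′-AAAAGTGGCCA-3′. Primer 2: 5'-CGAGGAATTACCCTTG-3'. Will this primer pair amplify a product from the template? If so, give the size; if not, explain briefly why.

Primer 1 (AAAAGTGGCCA) does not match the top strand, and its reverse complement TGGCCACTTTT does not match either.
With no annealing site for primer 1, no amplification occurs.

No product — primer 1 has no binding site in the template.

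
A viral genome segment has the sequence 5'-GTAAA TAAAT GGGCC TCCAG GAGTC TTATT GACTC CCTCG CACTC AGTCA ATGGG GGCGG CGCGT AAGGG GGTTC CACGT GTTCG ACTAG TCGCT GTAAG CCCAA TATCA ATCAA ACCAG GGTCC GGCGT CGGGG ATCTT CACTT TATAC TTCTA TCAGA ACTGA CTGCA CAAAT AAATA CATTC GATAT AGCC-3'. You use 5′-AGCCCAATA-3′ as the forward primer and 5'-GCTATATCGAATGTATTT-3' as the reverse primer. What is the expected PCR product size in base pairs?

The forward primer matches the template at positions 99–107.
Taking the reverse complement of GCTATATCGAATGTATTT gives AAATACATTCGATATAGC, found at positions 176–193 on the template; the primer anneals here to the top strand with its 3' end pointing upstream.
Product length = (reverse-primer end) − (forward-primer start) + 1 = 193 − 99 + 1 = 95 bp.

95 bp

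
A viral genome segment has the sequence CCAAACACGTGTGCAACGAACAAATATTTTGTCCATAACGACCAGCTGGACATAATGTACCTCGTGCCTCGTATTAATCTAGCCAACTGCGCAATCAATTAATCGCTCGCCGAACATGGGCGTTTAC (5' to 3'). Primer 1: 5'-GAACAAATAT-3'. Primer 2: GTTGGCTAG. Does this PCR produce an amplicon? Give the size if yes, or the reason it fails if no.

Yes — a 70 bp product.

Primer 1 (GAACAAATAT) matches the top strand at positions 18–27; it acts as a forward primer.
Primer 2's reverse complement is CTAGCCAAC, matching the top strand at positions 79–87; it acts as a reverse primer.
The 3' ends face each other across positions 18–87, giving a 70 bp product.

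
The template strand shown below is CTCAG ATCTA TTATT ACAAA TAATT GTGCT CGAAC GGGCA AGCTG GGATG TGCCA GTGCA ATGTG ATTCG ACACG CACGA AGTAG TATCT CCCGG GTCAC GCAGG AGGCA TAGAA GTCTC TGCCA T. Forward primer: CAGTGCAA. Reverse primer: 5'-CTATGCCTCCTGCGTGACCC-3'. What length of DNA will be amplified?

Scanning the template, CAGTGCAA occurs at positions 54–61; this primer anneals to the bottom strand there with its 3' end pointing downstream.
Taking the reverse complement of CTATGCCTCCTGCGTGACCC gives GGGTCACGCAGGAGGCATAG, found at positions 94–113 on the template; the primer anneals here to the top strand with its 3' end pointing upstream.
Product length = (reverse-primer end) − (forward-primer start) + 1 = 113 − 54 + 1 = 60 bp.

60 bp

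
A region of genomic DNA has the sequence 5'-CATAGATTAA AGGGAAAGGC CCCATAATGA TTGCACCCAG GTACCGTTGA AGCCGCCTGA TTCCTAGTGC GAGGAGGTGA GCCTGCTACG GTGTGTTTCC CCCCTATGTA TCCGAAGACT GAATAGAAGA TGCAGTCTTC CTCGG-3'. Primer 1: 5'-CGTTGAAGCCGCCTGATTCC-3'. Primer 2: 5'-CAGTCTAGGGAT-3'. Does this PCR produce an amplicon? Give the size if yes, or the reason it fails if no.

Primer 2 (CAGTCTAGGGAT) does not match the top strand, and its reverse complement ATCCCTAGACTG does not match either.
With no annealing site for primer 2, no amplification occurs.

No product — primer 2 has no binding site in the template.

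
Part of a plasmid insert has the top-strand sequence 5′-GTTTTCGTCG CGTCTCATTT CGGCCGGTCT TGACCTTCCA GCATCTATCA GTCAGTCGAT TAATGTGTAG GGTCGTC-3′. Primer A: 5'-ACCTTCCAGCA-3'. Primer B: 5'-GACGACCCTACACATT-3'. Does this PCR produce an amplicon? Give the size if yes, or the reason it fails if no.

Primer A (ACCTTCCAGCA) matches the top strand at positions 33–43; it acts as a forward primer.
Primer B's reverse complement is AATGTGTAGGGTCGTC, matching the top strand at positions 62–77; it acts as a reverse primer.
The 3' ends face each other across positions 33–77, giving a 45 bp product.

Yes — a 45 bp product.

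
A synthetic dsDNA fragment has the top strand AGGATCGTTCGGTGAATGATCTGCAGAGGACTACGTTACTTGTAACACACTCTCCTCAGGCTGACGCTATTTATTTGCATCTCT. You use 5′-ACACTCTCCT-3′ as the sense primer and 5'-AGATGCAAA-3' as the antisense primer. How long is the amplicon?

36 bp

Scanning the template, ACACTCTCCT occurs at positions 47–56; this primer anneals to the bottom strand there with its 3' end pointing downstream.
The reverse primer's reverse complement is TTTGCATCT, which matches the template at positions 74–82.
The product runs from position 47 to position 82, so its length is 82 − 47 + 1 = 36 bp.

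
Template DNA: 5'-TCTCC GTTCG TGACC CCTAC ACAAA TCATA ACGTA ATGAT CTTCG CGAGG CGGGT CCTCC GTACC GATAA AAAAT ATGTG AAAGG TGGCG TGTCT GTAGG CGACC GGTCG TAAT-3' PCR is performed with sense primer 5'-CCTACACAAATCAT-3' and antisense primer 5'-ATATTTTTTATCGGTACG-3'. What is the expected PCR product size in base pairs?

62 bp

Scanning the template, CCTACACAAATCAT occurs at positions 16–29; this primer anneals to the bottom strand there with its 3' end pointing downstream.
The reverse primer's reverse complement is CGTACCGATAAAAAATAT, which matches the template at positions 60–77.
Amplicon spans positions 16–77: 62 bp.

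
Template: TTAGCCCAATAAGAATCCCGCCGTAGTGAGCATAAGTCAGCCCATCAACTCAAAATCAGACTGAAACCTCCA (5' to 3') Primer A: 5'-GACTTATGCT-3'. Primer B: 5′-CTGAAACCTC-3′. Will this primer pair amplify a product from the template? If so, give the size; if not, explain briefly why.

No product — the primers' 3' ends point away from each other.

Primer A (GACTTATGCT) has reverse complement AGCATAAGTC, which matches the top strand at positions 29–38; primer A anneals to the top strand there with its 3' end pointing upstream toward position 29.
Primer B (CTGAAACCTC) matches the top strand directly at positions 61–70; it anneals to the bottom strand with its 3' end pointing downstream toward position 70.
The 3' ends diverge (primer A extends toward position 1, primer B toward position 72), so the primers never converge on a shared product.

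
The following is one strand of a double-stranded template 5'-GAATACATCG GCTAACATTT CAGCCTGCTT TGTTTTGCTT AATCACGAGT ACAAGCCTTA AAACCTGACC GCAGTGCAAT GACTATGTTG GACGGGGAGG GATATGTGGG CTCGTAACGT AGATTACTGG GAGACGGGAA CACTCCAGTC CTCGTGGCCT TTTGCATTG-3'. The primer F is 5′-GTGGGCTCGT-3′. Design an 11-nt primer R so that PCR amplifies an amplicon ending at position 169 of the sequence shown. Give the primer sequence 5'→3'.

5'-CAATGCAAAAG-3'

The forward primer binds at positions 106–115; the product's 3' end on the top strand is position 169.
The reverse primer anneals to the top strand over positions 159–169, i.e. to CTTTTGCATTG.
Its sequence written 5'→3' is the reverse complement: CAATGCAAAAG.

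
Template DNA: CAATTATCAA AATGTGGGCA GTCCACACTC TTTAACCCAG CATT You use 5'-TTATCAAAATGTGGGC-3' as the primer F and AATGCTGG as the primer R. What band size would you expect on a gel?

41 bp

The forward primer matches the template at positions 4–19.
Reverse complement of the reverse primer: CCAGCATT. This occurs on the top strand at positions 37–44.
Product length = (reverse-primer end) − (forward-primer start) + 1 = 44 − 4 + 1 = 41 bp.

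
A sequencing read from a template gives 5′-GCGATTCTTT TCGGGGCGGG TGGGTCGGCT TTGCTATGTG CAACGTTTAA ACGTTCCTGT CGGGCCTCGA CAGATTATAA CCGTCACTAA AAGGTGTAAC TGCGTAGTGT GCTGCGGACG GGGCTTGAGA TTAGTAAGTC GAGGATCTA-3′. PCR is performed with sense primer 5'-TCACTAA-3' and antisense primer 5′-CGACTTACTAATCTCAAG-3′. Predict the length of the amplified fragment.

58 bp

Scanning the template, TCACTAA occurs at positions 84–90; this primer anneals to the bottom strand there with its 3' end pointing downstream.
Taking the reverse complement of CGACTTACTAATCTCAAG gives CTTGAGATTAGTAAGTCG, found at positions 124–141 on the template; the primer anneals here to the top strand with its 3' end pointing upstream.
Product length = (reverse-primer end) − (forward-primer start) + 1 = 141 − 84 + 1 = 58 bp.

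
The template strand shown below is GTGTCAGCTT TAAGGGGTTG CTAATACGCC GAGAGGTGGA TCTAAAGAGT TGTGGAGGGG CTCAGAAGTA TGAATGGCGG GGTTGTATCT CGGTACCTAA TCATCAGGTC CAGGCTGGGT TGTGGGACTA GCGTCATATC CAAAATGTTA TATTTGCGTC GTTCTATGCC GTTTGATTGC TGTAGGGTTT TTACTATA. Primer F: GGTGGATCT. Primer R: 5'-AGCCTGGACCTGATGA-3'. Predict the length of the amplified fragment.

82 bp

The forward primer matches the template at positions 35–43.
Reverse complement of the reverse primer: TCATCAGGTCCAGGCT. This occurs on the top strand at positions 101–116.
Amplicon spans positions 35–116: 82 bp.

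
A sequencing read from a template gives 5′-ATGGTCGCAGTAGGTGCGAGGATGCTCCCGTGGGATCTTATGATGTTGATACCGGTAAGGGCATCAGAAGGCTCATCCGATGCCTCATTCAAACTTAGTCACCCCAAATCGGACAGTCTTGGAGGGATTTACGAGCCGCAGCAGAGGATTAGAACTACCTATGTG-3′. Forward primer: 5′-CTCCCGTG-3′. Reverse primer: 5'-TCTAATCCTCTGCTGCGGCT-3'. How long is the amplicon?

Forward primer CTCCCGTG is found on the top strand at positions 25–32.
The reverse primer's reverse complement is AGCCGCAGCAGAGGATTAGA, which matches the template at positions 134–153.
The product runs from position 25 to position 153, so its length is 153 − 25 + 1 = 129 bp.

129 bp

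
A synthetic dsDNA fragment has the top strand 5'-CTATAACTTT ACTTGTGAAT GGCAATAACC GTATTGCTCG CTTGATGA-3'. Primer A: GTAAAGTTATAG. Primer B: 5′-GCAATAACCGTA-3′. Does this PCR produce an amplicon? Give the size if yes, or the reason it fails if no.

Primer A (GTAAAGTTATAG) has reverse complement CTATAACTTTAC, which matches the top strand at positions 1–12; primer A anneals to the top strand there with its 3' end pointing upstream toward position 1.
Primer B (GCAATAACCGTA) matches the top strand directly at positions 22–33; it anneals to the bottom strand with its 3' end pointing downstream toward position 33.
The 3' ends diverge (primer A extends toward position 1, primer B toward position 48), so the primers never converge on a shared product.

No product — the primers' 3' ends point away from each other.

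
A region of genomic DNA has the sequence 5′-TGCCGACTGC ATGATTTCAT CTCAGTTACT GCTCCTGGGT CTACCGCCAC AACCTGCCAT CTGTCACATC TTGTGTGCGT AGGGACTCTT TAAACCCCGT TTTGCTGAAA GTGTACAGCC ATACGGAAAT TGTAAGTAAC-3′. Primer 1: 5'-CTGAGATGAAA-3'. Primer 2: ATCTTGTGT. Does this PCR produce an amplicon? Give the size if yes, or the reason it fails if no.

Primer 1 (CTGAGATGAAA) has reverse complement TTTCATCTCAG, which matches the top strand at positions 15–25; primer 1 anneals to the top strand there with its 3' end pointing upstream toward position 15.
Primer 2 (ATCTTGTGT) matches the top strand directly at positions 68–76; it anneals to the bottom strand with its 3' end pointing downstream toward position 76.
The 3' ends diverge (primer 1 extends toward position 1, primer 2 toward position 140), so the primers never converge on a shared product.

No product — the primers' 3' ends point away from each other.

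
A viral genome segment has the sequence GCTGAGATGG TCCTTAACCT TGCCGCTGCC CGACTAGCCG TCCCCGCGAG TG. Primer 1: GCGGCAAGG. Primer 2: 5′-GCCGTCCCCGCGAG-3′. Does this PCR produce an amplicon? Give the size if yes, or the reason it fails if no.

No product — the primers' 3' ends point away from each other.

Primer 1 (GCGGCAAGG) has reverse complement CCTTGCCGC, which matches the top strand at positions 18–26; primer 1 anneals to the top strand there with its 3' end pointing upstream toward position 18.
Primer 2 (GCCGTCCCCGCGAG) matches the top strand directly at positions 37–50; it anneals to the bottom strand with its 3' end pointing downstream toward position 50.
The 3' ends diverge (primer 1 extends toward position 1, primer 2 toward position 52), so the primers never converge on a shared product.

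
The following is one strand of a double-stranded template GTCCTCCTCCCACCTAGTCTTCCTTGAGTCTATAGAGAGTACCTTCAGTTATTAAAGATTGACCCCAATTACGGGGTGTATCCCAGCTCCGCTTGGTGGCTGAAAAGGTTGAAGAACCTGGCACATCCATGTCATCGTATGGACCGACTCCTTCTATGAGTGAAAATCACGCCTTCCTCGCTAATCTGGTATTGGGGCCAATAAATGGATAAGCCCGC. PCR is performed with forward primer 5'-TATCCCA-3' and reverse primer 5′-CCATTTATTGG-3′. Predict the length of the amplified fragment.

130 bp

The forward primer matches the template at positions 79–85.
Reverse complement of the reverse primer: CCAATAAATGG. This occurs on the top strand at positions 198–208.
Amplicon spans positions 79–208: 130 bp.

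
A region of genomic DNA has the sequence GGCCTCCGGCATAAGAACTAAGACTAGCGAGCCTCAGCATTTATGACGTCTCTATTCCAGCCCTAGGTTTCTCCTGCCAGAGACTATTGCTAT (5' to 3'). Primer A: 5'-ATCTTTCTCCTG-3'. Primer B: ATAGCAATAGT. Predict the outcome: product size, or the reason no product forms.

Primer A (ATCTTTCTCCTG) does not match the top strand, and its reverse complement CAGGAGAAAGAT does not match either.
With no annealing site for primer A, no amplification occurs.

No product — primer A has no binding site in the template.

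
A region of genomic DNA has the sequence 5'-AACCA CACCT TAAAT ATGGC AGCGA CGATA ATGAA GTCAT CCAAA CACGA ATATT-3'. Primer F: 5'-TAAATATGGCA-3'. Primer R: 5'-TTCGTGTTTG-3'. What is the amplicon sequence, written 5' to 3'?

5'-TAAATATGGCAGCGACGATAATGAAGTCATCCAAACACGAA-3'

The forward primer matches the template at positions 11–21.
Reverse complement of the reverse primer: CAAACACGAA. This occurs on the top strand at positions 42–51.
The product is the template from position 11 through 51 (41 bp).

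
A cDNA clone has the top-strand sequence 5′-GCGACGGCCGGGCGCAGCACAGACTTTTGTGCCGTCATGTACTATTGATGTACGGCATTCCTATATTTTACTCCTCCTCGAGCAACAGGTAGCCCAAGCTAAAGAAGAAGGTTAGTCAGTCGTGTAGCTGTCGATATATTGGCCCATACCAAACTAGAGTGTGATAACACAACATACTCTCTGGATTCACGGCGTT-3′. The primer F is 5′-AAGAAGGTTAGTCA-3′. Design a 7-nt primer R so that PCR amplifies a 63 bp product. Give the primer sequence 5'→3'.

5'-TTATCAC-3'

The forward primer binds at positions 105–118, so a 63 bp product ends at position 105 + 63 − 1 = 167.
The reverse primer anneals to the top strand over positions 161–167, i.e. to GTGATAA.
Its sequence written 5'→3' is the reverse complement: TTATCAC.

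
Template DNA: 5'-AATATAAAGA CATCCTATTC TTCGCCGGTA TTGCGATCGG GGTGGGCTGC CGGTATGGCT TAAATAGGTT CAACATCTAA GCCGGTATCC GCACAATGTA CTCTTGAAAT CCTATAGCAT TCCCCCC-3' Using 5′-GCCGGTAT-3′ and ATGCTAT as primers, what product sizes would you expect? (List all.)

97 bp, 72 bp, 40 bp

The forward primer GCCGGTAT matches the top strand at positions 24–31, 49–56, 81–88.
The reverse primer's reverse complement is ATAGCAT, matching at positions 114–120.
Each forward site pairs with the reverse site to give a product ending at position 120: sizes 97, 72, 40 bp.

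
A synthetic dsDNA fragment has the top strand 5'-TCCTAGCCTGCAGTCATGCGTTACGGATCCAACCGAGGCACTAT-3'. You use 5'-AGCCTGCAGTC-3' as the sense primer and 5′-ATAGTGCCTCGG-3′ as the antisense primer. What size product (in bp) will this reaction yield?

Scanning the template, AGCCTGCAGTC occurs at positions 5–15; this primer anneals to the bottom strand there with its 3' end pointing downstream.
Reverse complement of the reverse primer: CCGAGGCACTAT. This occurs on the top strand at positions 33–44.
The product runs from position 5 to position 44, so its length is 44 − 5 + 1 = 40 bp.

40 bp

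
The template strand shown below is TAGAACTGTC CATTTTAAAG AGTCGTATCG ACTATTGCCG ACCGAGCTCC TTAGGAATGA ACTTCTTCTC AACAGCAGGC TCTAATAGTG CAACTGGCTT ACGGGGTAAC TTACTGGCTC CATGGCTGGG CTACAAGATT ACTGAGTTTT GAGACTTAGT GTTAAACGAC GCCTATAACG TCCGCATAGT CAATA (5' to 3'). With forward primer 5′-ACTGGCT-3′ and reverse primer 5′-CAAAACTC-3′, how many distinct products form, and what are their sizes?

Two products: 59 bp, 39 bp

The forward primer ACTGGCT matches the top strand at positions 93–99, 113–119.
The reverse primer's reverse complement is GAGTTTTG, matching at positions 144–151.
Each forward site pairs with the reverse site to give a product ending at position 151: sizes 59, 39 bp.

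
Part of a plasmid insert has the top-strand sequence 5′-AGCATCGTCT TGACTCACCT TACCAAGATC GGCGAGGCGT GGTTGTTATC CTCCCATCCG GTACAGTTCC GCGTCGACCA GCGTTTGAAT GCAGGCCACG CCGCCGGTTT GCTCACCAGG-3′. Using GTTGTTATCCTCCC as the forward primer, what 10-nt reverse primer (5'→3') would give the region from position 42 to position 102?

The product's 3' end on the top strand is position 102.
The reverse primer anneals to the top strand over positions 93–102, i.e. to AGGCCACGCC.
Its sequence written 5'→3' is the reverse complement: GGCGTGGCCT.

5'-GGCGTGGCCT-3'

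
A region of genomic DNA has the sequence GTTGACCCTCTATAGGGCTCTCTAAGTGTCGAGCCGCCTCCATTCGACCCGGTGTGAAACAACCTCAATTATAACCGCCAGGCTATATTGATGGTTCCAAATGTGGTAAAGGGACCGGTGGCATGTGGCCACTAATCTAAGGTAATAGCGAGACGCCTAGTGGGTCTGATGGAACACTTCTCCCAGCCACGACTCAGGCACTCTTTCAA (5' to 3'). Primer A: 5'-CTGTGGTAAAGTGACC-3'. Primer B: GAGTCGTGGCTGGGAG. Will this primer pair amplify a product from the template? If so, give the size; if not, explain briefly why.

No product — primer A has no binding site in the template.

Primer A (CTGTGGTAAAGTGACC) does not match the top strand, and its reverse complement GGTCACTTTACCACAG does not match either.
With no annealing site for primer A, no amplification occurs.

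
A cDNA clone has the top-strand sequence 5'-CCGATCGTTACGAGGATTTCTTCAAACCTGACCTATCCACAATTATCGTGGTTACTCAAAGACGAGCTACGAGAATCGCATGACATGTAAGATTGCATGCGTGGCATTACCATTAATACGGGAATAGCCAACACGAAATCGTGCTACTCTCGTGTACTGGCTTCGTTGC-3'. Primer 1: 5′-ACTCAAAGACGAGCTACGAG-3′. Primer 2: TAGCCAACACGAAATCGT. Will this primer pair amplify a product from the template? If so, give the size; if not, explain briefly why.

No product — both primers anneal to the same strand and extend in the same direction.

Primer 1 (ACTCAAAGACGAGCTACGAG) matches the top strand at positions 54–73 (3' end points downstream).
Primer 2 (TAGCCAACACGAAATCGT) also matches the top strand directly, at positions 125–142 — its reverse complement ACGATTTCGTGTTGGCTA is not present.
Both primers anneal to the bottom strand with 3' ends pointing the same way, so neither can prime synthesis back toward the other.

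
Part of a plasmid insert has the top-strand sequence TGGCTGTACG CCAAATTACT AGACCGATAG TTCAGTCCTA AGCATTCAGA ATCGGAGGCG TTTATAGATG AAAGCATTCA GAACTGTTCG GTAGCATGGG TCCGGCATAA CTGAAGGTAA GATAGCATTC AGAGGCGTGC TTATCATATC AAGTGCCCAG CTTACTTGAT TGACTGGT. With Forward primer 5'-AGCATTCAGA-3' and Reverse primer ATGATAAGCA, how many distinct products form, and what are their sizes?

Three products: 107 bp, 75 bp, 24 bp

The forward primer AGCATTCAGA matches the top strand at positions 41–50, 73–82, 124–133.
The reverse primer's reverse complement is TGCTTATCAT, matching at positions 138–147.
Each forward site pairs with the reverse site to give a product ending at position 147: sizes 107, 75, 24 bp.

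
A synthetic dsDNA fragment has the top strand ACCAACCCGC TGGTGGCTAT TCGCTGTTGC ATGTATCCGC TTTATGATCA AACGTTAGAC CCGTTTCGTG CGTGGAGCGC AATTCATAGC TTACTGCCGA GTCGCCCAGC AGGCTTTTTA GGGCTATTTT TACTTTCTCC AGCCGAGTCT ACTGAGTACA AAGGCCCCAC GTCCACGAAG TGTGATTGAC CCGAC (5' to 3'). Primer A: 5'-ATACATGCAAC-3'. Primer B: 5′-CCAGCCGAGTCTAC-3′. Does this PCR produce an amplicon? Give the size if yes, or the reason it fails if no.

No product — the primers' 3' ends point away from each other.

Primer A (ATACATGCAAC) has reverse complement GTTGCATGTAT, which matches the top strand at positions 26–36; primer A anneals to the top strand there with its 3' end pointing upstream toward position 26.
Primer B (CCAGCCGAGTCTAC) matches the top strand directly at positions 139–152; it anneals to the bottom strand with its 3' end pointing downstream toward position 152.
The 3' ends diverge (primer A extends toward position 1, primer B toward position 195), so the primers never converge on a shared product.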